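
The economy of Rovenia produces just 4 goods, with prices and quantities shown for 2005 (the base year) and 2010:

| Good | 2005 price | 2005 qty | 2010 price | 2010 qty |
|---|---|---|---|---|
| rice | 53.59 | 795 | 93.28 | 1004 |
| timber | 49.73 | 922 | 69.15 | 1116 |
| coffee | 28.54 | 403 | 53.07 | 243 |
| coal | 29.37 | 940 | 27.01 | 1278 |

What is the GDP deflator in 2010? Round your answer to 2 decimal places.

Nominal GDP 2010 = 93.28·1004 + 69.15·1116 + 53.07·243 + 27.01·1278 = 218239.31.
Real GDP 2010 (at 2005 prices) = 53.59·1004 + 49.73·1116 + 28.54·243 + 29.37·1278 = 153773.12.
Deflator = Nominal/Real × 100 = 218239.31/153773.12 × 100 = 141.923.

141.92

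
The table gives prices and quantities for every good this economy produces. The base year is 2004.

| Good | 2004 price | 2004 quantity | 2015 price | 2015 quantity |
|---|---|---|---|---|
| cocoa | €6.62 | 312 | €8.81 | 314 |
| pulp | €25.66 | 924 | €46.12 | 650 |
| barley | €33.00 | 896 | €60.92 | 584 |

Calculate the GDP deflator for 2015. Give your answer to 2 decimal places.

179.65

Nominal GDP 2015 = 8.81·314 + 46.12·650 + 60.92·584 = 68321.62.
Real GDP 2015 (at 2004 prices) = 6.62·314 + 25.66·650 + 33.00·584 = 38029.68.
Deflator = Nominal/Real × 100 = 68321.62/38029.68 × 100 = 179.653.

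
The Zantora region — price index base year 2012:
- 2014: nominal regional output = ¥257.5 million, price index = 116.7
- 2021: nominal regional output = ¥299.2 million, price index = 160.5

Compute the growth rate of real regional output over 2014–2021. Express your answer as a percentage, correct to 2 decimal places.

Deflate each year: 2014 → 257.5/1.167 = 220.65; 2021 → 299.2/1.605 = 186.42.
So real regional output changed by 186.42/220.65 − 1 = -0.1551, i.e. -15.51%.

-15.51%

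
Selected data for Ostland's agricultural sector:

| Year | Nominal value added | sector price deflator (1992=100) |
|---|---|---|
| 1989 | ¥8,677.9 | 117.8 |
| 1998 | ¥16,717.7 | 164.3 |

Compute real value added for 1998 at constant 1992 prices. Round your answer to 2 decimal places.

Real value added = Nominal / (sector price deflator/100) = 16717.7 / 1.643 = 10175.11.

¥10,175.11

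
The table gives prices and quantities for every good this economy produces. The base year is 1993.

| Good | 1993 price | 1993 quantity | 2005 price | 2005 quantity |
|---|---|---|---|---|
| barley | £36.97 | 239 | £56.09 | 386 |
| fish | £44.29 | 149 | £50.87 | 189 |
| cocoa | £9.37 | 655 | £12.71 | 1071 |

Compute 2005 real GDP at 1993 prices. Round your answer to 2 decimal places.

Real GDP 2005 = Σ (p_1993 × q_2005) = 36.97·386 + 44.29·189 + 9.37·1071 = 32676.50.

£32676.50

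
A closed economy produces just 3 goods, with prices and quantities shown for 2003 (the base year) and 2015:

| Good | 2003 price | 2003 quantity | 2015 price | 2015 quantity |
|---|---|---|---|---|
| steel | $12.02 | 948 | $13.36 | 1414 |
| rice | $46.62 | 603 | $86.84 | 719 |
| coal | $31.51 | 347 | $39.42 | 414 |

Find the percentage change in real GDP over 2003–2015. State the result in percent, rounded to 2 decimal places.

26.01%

Real GDP 2003 = Nominal GDP 2003 = 12.02·948 + 46.62·603 + 31.51·347 = 50440.79.
Real GDP 2015 (at 2003 prices) = 12.02·1414 + 46.62·719 + 31.51·414 = 63561.20.
Real growth = 63561.20/50440.79 − 1 = 0.2601.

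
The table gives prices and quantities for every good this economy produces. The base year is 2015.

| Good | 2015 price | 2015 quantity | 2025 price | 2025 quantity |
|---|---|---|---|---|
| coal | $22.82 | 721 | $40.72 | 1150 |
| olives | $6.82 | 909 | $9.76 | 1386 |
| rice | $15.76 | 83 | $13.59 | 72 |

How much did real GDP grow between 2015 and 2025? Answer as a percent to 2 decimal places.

Real GDP 2015 = Nominal GDP 2015 = 22.82·721 + 6.82·909 + 15.76·83 = 23960.68.
Real GDP 2025 (at 2015 prices) = 22.82·1150 + 6.82·1386 + 15.76·72 = 36830.24.
Real growth = 36830.24/23960.68 − 1 = 0.5371.

53.71%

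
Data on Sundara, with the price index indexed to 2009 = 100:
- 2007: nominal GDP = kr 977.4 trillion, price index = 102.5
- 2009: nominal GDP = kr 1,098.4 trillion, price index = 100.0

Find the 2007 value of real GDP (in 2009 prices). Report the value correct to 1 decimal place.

kr 953.6 trillion

Real GDP = Nominal / (price index/100) = 977.4 / 1.025 = 953.56.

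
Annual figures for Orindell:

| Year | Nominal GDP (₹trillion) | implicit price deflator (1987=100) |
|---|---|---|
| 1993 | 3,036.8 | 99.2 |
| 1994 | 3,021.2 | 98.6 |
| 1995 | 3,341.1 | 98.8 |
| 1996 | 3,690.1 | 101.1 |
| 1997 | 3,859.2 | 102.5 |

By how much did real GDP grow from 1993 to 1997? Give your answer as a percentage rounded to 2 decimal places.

Real GDP 1993 = 3036.8/0.992 = 3061.29.
Real GDP 1997 = 3859.2/1.025 = 3765.07.
Change = 3765.07/3061.29 − 1 = 0.2299.

22.99%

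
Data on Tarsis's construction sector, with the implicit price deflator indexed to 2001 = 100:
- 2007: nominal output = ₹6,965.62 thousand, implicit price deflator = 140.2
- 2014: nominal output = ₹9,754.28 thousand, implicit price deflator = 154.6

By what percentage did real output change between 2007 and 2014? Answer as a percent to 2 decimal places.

26.99%

Real output 2007 = 6965.62 / 1.402 = 4968.35.
Real output 2014 = 9754.28 / 1.546 = 6309.37.
Real growth = 6309.37 / 4968.35 − 1 = 0.2699.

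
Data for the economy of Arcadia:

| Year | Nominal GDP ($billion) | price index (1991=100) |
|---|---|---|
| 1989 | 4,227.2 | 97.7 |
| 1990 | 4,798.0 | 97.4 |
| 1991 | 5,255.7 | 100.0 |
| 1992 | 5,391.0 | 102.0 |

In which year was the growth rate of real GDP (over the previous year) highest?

1990: real = 4798.0/0.974 = 4926.08; growth vs 1989 (4326.71) = 13.85%.
1991: real = 5255.7/1.000 = 5255.70; growth vs 1990 (4926.08) = 6.69%.
1992: real = 5391.0/1.020 = 5285.29; growth vs 1991 (5255.70) = 0.56%.

1990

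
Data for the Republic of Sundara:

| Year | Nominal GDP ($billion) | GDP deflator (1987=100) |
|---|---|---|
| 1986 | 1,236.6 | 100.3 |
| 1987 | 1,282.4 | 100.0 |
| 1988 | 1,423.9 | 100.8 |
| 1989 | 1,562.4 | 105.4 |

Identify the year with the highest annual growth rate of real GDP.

1988

1987: real = 1282.4/1.000 = 1282.40; growth vs 1986 (1232.90) = 4.01%.
1988: real = 1423.9/1.008 = 1412.60; growth vs 1987 (1282.40) = 10.15%.
1989: real = 1562.4/1.054 = 1482.35; growth vs 1988 (1412.60) = 4.94%.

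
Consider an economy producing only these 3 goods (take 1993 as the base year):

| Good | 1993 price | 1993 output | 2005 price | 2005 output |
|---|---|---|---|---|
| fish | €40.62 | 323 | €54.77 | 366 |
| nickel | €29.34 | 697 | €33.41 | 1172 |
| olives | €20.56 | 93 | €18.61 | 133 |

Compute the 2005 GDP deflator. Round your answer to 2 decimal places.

Nominal GDP 2005 = 54.77·366 + 33.41·1172 + 18.61·133 = 61677.47.
Real GDP 2005 (at 1993 prices) = 40.62·366 + 29.34·1172 + 20.56·133 = 51987.88.
Deflator = Nominal/Real × 100 = 61677.47/51987.88 × 100 = 118.638.

118.64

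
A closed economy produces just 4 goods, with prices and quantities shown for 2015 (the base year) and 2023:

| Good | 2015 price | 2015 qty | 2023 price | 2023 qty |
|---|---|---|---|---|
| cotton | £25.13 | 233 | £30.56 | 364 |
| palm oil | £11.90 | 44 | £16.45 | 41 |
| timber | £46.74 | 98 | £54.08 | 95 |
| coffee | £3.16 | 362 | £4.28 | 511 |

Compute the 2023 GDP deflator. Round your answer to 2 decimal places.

121.88

Nominal GDP 2023 = 30.56·364 + 16.45·41 + 54.08·95 + 4.28·511 = 19122.97.
Real GDP 2023 (at 2015 prices) = 25.13·364 + 11.90·41 + 46.74·95 + 3.16·511 = 15690.28.
Deflator = Nominal/Real × 100 = 19122.97/15690.28 × 100 = 121.878.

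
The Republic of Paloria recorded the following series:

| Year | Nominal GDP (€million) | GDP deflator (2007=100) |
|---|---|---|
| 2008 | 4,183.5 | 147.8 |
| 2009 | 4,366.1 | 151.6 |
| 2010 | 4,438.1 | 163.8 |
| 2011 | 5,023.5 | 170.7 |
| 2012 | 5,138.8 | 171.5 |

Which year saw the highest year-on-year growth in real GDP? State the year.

2011

2009: real = 4366.1/1.516 = 2880.01; growth vs 2008 (2830.51) = 1.75%.
2010: real = 4438.1/1.638 = 2709.46; growth vs 2009 (2880.01) = -5.92%.
2011: real = 5023.5/1.707 = 2942.88; growth vs 2010 (2709.46) = 8.62%.
2012: real = 5138.8/1.715 = 2996.38; growth vs 2011 (2942.88) = 1.82%.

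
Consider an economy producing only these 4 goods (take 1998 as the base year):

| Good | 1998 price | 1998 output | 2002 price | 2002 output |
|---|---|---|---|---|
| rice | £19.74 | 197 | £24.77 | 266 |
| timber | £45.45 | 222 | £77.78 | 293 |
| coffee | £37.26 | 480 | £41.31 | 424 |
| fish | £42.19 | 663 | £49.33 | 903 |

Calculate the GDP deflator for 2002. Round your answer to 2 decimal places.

Nominal GDP 2002 = 24.77·266 + 77.78·293 + 41.31·424 + 49.33·903 = 91438.79.
Real GDP 2002 (at 1998 prices) = 19.74·266 + 45.45·293 + 37.26·424 + 42.19·903 = 72463.50.
Deflator = Nominal/Real × 100 = 91438.79/72463.50 × 100 = 126.186.

126.19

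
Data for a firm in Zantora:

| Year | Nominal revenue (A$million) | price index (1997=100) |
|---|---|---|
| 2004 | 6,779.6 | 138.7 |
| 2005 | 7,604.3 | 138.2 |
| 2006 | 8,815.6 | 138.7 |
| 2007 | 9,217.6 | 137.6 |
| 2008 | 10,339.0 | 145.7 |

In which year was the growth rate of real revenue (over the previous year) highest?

2005: real = 7604.3/1.382 = 5502.39; growth vs 2004 (4887.96) = 12.57%.
2006: real = 8815.6/1.387 = 6355.88; growth vs 2005 (5502.39) = 15.51%.
2007: real = 9217.6/1.376 = 6698.84; growth vs 2006 (6355.88) = 5.40%.
2008: real = 10339.0/1.457 = 7096.09; growth vs 2007 (6698.84) = 5.93%.

2006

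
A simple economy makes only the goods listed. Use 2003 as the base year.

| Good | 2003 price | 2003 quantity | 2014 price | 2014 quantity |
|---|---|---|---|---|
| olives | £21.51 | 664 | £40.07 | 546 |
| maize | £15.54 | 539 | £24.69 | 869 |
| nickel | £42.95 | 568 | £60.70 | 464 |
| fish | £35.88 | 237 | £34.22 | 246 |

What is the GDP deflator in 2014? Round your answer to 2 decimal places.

Nominal GDP 2014 = 40.07·546 + 24.69·869 + 60.70·464 + 34.22·246 = 79916.75.
Real GDP 2014 (at 2003 prices) = 21.51·546 + 15.54·869 + 42.95·464 + 35.88·246 = 54004.00.
Deflator = Nominal/Real × 100 = 79916.75/54004.00 × 100 = 147.983.

147.98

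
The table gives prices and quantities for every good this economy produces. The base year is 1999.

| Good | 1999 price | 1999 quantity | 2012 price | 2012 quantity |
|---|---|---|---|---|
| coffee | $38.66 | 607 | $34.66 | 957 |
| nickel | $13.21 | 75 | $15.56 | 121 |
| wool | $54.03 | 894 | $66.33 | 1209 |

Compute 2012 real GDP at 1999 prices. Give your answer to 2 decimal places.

$103918.30

Real GDP 2012 = Σ (p_1999 × q_2012) = 38.66·957 + 13.21·121 + 54.03·1209 = 103918.30.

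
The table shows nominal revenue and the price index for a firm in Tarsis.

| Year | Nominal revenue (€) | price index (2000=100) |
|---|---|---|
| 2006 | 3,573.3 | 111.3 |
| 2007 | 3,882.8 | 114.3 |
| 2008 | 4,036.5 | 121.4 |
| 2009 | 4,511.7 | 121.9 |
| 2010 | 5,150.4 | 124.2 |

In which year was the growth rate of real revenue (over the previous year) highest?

2010

2007: real = 3882.8/1.143 = 3397.03; growth vs 2006 (3210.51) = 5.81%.
2008: real = 4036.5/1.214 = 3324.96; growth vs 2007 (3397.03) = -2.12%.
2009: real = 4511.7/1.219 = 3701.15; growth vs 2008 (3324.96) = 11.31%.
2010: real = 5150.4/1.242 = 4146.86; growth vs 2009 (3701.15) = 12.04%.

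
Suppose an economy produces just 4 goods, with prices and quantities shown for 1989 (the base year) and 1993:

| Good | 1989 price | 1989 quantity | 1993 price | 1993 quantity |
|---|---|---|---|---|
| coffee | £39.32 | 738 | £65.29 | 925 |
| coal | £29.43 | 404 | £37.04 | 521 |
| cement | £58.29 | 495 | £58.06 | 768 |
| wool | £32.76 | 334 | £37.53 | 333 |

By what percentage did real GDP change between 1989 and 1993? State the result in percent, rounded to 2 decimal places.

33.06%

Real GDP 1989 = Nominal GDP 1989 = 39.32·738 + 29.43·404 + 58.29·495 + 32.76·334 = 80703.27.
Real GDP 1993 (at 1989 prices) = 39.32·925 + 29.43·521 + 58.29·768 + 32.76·333 = 107379.83.
Real growth = 107379.83/80703.27 − 1 = 0.3306.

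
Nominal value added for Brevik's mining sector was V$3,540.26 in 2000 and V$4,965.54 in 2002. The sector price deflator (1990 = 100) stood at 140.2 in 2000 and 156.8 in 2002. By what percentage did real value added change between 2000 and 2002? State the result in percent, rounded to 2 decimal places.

Real value added 2000 = 3540.26 / 1.402 = 2525.15.
Real value added 2002 = 4965.54 / 1.568 = 3166.80.
Real growth = 3166.80 / 2525.15 − 1 = 0.2541.

25.41%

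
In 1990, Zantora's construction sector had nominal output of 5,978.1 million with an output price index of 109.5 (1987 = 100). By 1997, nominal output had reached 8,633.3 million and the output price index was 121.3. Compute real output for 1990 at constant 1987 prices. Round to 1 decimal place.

Real output = Nominal / (output price index/100) = 5978.1 / 1.095 = 5459.45.

5,459.5 million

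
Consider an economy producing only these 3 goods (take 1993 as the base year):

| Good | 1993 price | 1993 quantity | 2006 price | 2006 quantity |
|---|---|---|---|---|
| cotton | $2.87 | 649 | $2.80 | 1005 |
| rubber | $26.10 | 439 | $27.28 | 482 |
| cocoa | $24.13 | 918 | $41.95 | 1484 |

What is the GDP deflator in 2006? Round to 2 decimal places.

152.55

Nominal GDP 2006 = 2.80·1005 + 27.28·482 + 41.95·1484 = 78216.76.
Real GDP 2006 (at 1993 prices) = 2.87·1005 + 26.10·482 + 24.13·1484 = 51273.47.
Deflator = Nominal/Real × 100 = 78216.76/51273.47 × 100 = 152.548.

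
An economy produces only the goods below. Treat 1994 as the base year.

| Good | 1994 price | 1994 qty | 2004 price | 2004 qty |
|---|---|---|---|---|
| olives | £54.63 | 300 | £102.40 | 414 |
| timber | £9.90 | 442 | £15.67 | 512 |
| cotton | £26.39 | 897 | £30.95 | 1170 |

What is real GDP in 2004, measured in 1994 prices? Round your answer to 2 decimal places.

£58561.92

Real GDP 2004 = Σ (p_1994 × q_2004) = 54.63·414 + 9.90·512 + 26.39·1170 = 58561.92.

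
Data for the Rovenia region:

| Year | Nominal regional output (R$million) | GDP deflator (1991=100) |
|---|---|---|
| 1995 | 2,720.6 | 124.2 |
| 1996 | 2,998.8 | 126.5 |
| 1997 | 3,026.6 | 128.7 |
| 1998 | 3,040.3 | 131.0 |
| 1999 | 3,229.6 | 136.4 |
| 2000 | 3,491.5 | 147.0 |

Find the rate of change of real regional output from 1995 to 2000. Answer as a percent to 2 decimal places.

Real regional output 1995 = 2720.6/1.242 = 2190.50.
Real regional output 2000 = 3491.5/1.470 = 2375.17.
Change = 2375.17/2190.50 − 1 = 0.0843.

8.43%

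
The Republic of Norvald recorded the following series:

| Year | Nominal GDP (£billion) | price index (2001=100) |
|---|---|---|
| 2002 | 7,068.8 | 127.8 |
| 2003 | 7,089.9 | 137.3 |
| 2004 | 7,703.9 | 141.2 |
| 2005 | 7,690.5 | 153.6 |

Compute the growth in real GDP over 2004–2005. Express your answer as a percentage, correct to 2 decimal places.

Real GDP 2004 = 7703.9/1.412 = 5456.02.
Real GDP 2005 = 7690.5/1.536 = 5006.84.
Change = 5006.84/5456.02 − 1 = -0.0823.

-8.23%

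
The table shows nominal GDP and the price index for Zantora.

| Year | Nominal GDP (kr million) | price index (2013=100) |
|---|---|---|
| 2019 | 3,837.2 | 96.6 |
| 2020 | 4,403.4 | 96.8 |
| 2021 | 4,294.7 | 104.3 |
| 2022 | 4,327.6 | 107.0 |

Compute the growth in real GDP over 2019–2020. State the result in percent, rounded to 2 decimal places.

Real GDP 2019 = 3837.2/0.966 = 3972.26.
Real GDP 2020 = 4403.4/0.968 = 4548.97.
Change = 4548.97/3972.26 − 1 = 0.1452.

14.52%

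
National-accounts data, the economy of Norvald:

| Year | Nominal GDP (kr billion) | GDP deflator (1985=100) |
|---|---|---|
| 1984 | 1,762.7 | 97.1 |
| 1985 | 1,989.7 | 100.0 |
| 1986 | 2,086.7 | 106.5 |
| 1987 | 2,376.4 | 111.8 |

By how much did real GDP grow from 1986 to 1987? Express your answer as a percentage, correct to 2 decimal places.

Real GDP 1986 = 2086.7/1.065 = 1959.34.
Real GDP 1987 = 2376.4/1.118 = 2125.58.
Change = 2125.58/1959.34 − 1 = 0.0848.

8.48%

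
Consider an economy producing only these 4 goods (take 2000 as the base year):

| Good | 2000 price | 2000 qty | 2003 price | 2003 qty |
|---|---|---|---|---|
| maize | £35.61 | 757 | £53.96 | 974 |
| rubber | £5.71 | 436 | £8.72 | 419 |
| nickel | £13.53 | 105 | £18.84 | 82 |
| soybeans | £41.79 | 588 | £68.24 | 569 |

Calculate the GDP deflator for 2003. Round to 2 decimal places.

Nominal GDP 2003 = 53.96·974 + 8.72·419 + 18.84·82 + 68.24·569 = 96584.16.
Real GDP 2003 (at 2000 prices) = 35.61·974 + 5.71·419 + 13.53·82 + 41.79·569 = 61964.60.
Deflator = Nominal/Real × 100 = 96584.16/61964.60 × 100 = 155.870.

155.87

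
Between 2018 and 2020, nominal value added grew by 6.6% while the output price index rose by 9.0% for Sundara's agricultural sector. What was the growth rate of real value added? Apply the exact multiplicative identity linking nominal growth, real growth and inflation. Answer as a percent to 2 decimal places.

(1 + g_nom) = (1 + g_real)(1 + π), so g_real = 1.0660 / 1.0900 − 1 = -0.02202.

-2.20%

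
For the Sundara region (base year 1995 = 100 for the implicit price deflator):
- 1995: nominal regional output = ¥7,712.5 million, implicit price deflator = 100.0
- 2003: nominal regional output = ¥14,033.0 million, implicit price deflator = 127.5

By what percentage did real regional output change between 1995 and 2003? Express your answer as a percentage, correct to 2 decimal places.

Real regional output 1995 = 7712.5 / 1.000 = 7712.50.
Real regional output 2003 = 14033.0 / 1.275 = 11006.27.
Real growth = 11006.27 / 7712.50 − 1 = 0.4271.

42.71%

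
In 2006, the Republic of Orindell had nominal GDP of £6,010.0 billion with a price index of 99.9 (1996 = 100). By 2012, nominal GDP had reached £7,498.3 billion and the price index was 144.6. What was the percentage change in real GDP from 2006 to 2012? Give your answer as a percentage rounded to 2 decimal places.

Real GDP 2006 = 6010.0 / 0.999 = 6016.02.
Real GDP 2012 = 7498.3 / 1.446 = 5185.55.
Real growth = 5185.55 / 6016.02 − 1 = -0.1380.

-13.80%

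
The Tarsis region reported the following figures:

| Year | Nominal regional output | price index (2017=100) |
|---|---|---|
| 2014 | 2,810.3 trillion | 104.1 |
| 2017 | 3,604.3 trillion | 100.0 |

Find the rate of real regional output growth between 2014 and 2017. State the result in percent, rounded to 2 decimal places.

33.51%

Real regional output 2014 = 2810.3 / 1.041 = 2699.62.
Real regional output 2017 = 3604.3 / 1.000 = 3604.30.
Real growth = 3604.30 / 2699.62 − 1 = 0.3351.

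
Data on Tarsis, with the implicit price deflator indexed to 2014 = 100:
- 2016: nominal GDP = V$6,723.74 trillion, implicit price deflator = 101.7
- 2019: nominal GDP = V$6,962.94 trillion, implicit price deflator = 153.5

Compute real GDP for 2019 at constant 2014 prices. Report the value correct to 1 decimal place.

V$4,536.1 trillion

Real GDP = Nominal / (implicit price deflator/100) = 6962.94 / 1.535 = 4536.12.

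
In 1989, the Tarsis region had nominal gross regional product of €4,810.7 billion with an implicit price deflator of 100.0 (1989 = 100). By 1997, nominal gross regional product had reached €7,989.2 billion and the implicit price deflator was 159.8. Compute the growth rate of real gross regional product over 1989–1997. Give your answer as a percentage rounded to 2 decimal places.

Deflate each year: 1989 → 4810.7/1.000 = 4810.70; 1997 → 7989.2/1.598 = 4999.50.
So real gross regional product changed by 4999.50/4810.70 − 1 = 0.0392, i.e. 3.92%.

3.92%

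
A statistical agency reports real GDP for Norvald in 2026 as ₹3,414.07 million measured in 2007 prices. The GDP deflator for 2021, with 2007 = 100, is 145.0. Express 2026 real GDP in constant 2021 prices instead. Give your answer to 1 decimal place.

₹4,950.4 million

Real GDP in 2021 prices = Real GDP in 2007 prices × (P_2021/P_2007) = 3414.07 × 1.450 = 4950.40.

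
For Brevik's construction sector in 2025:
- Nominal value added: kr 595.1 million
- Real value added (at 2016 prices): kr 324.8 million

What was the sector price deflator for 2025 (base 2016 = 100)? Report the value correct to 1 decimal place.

183.2

sector price deflator = (Nominal / Real) × 100 = 595.1 / 324.8 × 100 = 183.22.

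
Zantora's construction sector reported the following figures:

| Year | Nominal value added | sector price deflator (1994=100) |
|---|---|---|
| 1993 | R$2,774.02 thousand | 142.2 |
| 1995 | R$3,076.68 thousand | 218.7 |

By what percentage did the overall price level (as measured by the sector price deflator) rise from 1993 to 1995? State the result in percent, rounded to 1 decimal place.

Price-level change = 218.7 / 142.2 − 1 = 0.5380.

53.8%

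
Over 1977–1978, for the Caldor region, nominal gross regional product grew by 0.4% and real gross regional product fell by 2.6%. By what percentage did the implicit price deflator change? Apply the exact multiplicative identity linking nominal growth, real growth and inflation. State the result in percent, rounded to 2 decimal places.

(1 + g_nom) = (1 + g_real)(1 + π), so π = 1.0040 / 0.9740 − 1 = 0.03080.

3.08%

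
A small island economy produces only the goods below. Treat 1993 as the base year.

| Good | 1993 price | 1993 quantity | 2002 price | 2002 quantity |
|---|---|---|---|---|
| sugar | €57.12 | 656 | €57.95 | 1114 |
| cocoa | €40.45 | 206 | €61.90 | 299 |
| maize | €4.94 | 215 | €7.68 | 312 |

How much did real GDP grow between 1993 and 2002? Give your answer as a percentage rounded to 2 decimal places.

Real GDP 1993 = Nominal GDP 1993 = 57.12·656 + 40.45·206 + 4.94·215 = 46865.52.
Real GDP 2002 (at 1993 prices) = 57.12·1114 + 40.45·299 + 4.94·312 = 77267.51.
Real growth = 77267.51/46865.52 − 1 = 0.6487.

64.87%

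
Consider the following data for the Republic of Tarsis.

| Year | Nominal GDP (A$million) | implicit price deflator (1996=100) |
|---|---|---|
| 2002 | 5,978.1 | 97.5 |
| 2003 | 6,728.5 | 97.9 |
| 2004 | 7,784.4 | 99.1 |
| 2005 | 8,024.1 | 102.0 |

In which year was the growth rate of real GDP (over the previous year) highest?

2003: real = 6728.5/0.979 = 6872.83; growth vs 2002 (6131.38) = 12.09%.
2004: real = 7784.4/0.991 = 7855.10; growth vs 2003 (6872.83) = 14.29%.
2005: real = 8024.1/1.020 = 7866.76; growth vs 2004 (7855.10) = 0.15%.

2004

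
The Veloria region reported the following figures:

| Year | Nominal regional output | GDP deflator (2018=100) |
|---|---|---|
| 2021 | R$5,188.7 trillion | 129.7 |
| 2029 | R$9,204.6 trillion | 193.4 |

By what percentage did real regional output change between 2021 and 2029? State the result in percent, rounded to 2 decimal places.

18.97%

Deflate each year: 2021 → 5188.7/1.297 = 4000.54; 2029 → 9204.6/1.934 = 4759.36.
So real regional output changed by 4759.36/4000.54 − 1 = 0.1897, i.e. 18.97%.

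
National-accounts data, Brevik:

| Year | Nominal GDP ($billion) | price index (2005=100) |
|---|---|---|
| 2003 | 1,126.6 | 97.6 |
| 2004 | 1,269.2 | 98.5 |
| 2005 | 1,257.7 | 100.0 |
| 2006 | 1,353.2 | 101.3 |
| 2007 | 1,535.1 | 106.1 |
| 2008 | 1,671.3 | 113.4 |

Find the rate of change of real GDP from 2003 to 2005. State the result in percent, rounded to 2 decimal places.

Real GDP 2003 = 1126.6/0.976 = 1154.30.
Real GDP 2005 = 1257.7/1.000 = 1257.70.
Change = 1257.70/1154.30 − 1 = 0.0896.

8.96%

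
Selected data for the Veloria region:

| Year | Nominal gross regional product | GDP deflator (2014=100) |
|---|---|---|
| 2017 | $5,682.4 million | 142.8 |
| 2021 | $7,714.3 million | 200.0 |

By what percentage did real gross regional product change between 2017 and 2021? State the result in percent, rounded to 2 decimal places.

Deflate each year: 2017 → 5682.4/1.428 = 3979.27; 2021 → 7714.3/2.000 = 3857.15.
So real gross regional product changed by 3857.15/3979.27 − 1 = -0.0307, i.e. -3.07%.

-3.07%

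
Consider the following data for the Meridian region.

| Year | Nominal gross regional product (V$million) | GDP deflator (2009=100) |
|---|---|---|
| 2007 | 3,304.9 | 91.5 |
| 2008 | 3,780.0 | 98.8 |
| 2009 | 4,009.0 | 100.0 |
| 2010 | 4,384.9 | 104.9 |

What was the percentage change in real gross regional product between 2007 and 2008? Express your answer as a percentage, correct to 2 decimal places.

5.92%

Real gross regional product 2007 = 3304.9/0.915 = 3611.91.
Real gross regional product 2008 = 3780.0/0.988 = 3825.91.
Change = 3825.91/3611.91 − 1 = 0.0592.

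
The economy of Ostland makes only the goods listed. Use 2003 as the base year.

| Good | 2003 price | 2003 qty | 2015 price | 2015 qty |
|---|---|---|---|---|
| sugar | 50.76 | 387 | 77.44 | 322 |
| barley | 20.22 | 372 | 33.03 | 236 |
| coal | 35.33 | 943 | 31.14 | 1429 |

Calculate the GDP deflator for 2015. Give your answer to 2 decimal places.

107.86

Nominal GDP 2015 = 77.44·322 + 33.03·236 + 31.14·1429 = 77229.82.
Real GDP 2015 (at 2003 prices) = 50.76·322 + 20.22·236 + 35.33·1429 = 71603.21.
Deflator = Nominal/Real × 100 = 77229.82/71603.21 × 100 = 107.858.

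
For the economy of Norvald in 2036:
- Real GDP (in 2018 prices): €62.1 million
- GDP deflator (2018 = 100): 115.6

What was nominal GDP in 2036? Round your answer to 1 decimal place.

€71.8 million

Nominal GDP = Real × (GDP deflator/100) = 62.1 × 1.156 = 71.79.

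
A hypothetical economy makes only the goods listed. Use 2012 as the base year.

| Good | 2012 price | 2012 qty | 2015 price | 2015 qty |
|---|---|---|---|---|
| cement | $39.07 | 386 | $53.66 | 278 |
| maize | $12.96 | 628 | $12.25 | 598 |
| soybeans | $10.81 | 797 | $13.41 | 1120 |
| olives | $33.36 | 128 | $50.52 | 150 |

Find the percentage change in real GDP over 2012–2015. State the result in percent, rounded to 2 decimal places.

-1.06%

Real GDP 2012 = Nominal GDP 2012 = 39.07·386 + 12.96·628 + 10.81·797 + 33.36·128 = 36105.55.
Real GDP 2015 (at 2012 prices) = 39.07·278 + 12.96·598 + 10.81·1120 + 33.36·150 = 35722.74.
Real growth = 35722.74/36105.55 − 1 = -0.0106.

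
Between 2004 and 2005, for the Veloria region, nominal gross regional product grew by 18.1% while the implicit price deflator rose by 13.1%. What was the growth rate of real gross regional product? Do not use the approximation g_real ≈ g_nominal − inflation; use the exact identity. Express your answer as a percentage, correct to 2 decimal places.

(1 + g_nom) = (1 + g_real)(1 + π), so g_real = 1.1810 / 1.1310 − 1 = 0.04421.

4.42%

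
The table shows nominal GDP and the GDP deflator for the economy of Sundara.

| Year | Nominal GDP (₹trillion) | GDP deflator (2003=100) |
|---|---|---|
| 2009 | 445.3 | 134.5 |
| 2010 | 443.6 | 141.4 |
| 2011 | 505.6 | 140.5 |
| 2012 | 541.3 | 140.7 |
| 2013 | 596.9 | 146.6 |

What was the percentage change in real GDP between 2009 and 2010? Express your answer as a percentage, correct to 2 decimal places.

-5.24%

Real GDP 2009 = 445.3/1.345 = 331.08.
Real GDP 2010 = 443.6/1.414 = 313.72.
Change = 313.72/331.08 − 1 = -0.0524.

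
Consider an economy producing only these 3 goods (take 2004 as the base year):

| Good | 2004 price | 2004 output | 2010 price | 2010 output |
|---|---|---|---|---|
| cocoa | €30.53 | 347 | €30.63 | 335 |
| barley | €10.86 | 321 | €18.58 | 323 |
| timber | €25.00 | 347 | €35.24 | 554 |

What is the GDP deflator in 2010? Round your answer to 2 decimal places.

Nominal GDP 2010 = 30.63·335 + 18.58·323 + 35.24·554 = 35785.35.
Real GDP 2010 (at 2004 prices) = 30.53·335 + 10.86·323 + 25.00·554 = 27585.33.
Deflator = Nominal/Real × 100 = 35785.35/27585.33 × 100 = 129.726.

129.73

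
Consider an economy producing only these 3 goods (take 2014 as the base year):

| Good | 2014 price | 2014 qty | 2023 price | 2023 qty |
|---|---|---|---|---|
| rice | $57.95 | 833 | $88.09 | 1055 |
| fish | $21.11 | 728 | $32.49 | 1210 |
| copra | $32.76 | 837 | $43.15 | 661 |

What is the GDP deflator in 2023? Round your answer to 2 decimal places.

Nominal GDP 2023 = 88.09·1055 + 32.49·1210 + 43.15·661 = 160770.00.
Real GDP 2023 (at 2014 prices) = 57.95·1055 + 21.11·1210 + 32.76·661 = 108334.71.
Deflator = Nominal/Real × 100 = 160770.00/108334.71 × 100 = 148.401.

148.40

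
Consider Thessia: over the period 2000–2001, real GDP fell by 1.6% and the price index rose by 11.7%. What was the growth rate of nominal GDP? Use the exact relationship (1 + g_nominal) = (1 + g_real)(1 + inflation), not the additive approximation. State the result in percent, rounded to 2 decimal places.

(1 + g_nom) = (1 + g_real)(1 + π) = 0.9840 × 1.1170 = 1.09913.

9.91%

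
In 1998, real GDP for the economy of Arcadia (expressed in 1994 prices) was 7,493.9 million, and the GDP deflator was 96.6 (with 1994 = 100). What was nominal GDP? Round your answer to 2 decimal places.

7,239.11 million

Nominal GDP = Real × (GDP deflator/100) = 7493.9 × 0.966 = 7239.11.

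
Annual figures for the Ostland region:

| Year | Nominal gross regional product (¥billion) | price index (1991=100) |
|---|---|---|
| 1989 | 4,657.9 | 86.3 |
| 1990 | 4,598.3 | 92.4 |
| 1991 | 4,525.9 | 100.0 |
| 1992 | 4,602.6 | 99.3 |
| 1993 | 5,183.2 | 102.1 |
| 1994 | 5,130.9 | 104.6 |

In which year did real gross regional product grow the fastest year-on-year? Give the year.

1990: real = 4598.3/0.924 = 4976.52; growth vs 1989 (5397.33) = -7.80%.
1991: real = 4525.9/1.000 = 4525.90; growth vs 1990 (4976.52) = -9.05%.
1992: real = 4602.6/0.993 = 4635.05; growth vs 1991 (4525.90) = 2.41%.
1993: real = 5183.2/1.021 = 5076.59; growth vs 1992 (4635.05) = 9.53%.
1994: real = 5130.9/1.046 = 4905.26; growth vs 1993 (5076.59) = -3.37%.

1993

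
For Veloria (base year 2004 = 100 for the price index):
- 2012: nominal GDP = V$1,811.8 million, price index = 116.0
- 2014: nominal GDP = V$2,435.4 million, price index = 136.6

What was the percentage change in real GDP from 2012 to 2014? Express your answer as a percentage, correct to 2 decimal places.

14.15%

Deflate each year: 2012 → 1811.8/1.160 = 1561.90; 2014 → 2435.4/1.366 = 1782.87.
So real GDP changed by 1782.87/1561.90 − 1 = 0.1415, i.e. 14.15%.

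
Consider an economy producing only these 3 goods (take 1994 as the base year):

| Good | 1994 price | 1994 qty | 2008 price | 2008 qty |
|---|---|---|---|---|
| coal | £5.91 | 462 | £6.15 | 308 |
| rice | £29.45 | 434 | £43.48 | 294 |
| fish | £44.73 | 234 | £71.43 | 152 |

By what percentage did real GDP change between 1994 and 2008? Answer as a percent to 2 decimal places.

-33.49%

Real GDP 1994 = Nominal GDP 1994 = 5.91·462 + 29.45·434 + 44.73·234 = 25978.54.
Real GDP 2008 (at 1994 prices) = 5.91·308 + 29.45·294 + 44.73·152 = 17277.54.
Real growth = 17277.54/25978.54 − 1 = -0.3349.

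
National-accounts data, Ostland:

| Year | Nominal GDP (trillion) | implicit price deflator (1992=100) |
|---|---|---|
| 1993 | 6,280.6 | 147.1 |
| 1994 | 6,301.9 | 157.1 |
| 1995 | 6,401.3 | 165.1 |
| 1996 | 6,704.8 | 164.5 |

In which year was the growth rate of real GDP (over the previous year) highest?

1996

1994: real = 6301.9/1.571 = 4011.39; growth vs 1993 (4269.61) = -6.05%.
1995: real = 6401.3/1.651 = 3877.23; growth vs 1994 (4011.39) = -3.34%.
1996: real = 6704.8/1.645 = 4075.87; growth vs 1995 (3877.23) = 5.12%.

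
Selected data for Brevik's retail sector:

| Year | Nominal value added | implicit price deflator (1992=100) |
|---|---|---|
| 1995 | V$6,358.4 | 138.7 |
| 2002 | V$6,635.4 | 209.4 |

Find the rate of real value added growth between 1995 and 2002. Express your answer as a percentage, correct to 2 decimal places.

-30.88%

Real value added 1995 = 6358.4 / 1.387 = 4584.28.
Real value added 2002 = 6635.4 / 2.094 = 3168.77.
Real growth = 3168.77 / 4584.28 − 1 = -0.3088.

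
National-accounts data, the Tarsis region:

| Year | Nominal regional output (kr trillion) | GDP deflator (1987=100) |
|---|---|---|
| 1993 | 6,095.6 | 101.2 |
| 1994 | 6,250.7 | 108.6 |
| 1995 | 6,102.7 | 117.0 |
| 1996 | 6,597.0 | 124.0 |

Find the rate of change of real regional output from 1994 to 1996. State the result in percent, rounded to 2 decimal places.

-7.57%

Real regional output 1994 = 6250.7/1.086 = 5755.71.
Real regional output 1996 = 6597.0/1.240 = 5320.16.
Change = 5320.16/5755.71 − 1 = -0.0757.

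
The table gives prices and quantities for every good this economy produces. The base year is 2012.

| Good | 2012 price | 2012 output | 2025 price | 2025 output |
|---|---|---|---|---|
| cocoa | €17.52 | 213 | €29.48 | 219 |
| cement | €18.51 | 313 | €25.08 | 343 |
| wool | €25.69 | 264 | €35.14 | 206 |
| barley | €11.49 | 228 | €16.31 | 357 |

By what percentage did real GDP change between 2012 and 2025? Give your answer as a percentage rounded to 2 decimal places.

Real GDP 2012 = Nominal GDP 2012 = 17.52·213 + 18.51·313 + 25.69·264 + 11.49·228 = 18927.27.
Real GDP 2025 (at 2012 prices) = 17.52·219 + 18.51·343 + 25.69·206 + 11.49·357 = 19579.88.
Real growth = 19579.88/18927.27 − 1 = 0.0345.

3.45%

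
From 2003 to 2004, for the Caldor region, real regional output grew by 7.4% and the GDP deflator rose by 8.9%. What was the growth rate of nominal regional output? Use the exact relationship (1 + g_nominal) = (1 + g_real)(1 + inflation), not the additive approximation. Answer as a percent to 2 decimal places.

16.96%

(1 + g_nom) = (1 + g_real)(1 + π) = 1.0740 × 1.0890 = 1.16959.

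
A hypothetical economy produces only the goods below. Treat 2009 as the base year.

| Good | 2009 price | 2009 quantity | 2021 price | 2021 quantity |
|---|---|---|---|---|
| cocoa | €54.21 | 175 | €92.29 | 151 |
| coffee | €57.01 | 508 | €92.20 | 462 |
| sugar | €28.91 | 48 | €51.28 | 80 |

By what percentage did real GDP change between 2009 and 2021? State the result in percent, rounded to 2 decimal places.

-7.53%

Real GDP 2009 = Nominal GDP 2009 = 54.21·175 + 57.01·508 + 28.91·48 = 39835.51.
Real GDP 2021 (at 2009 prices) = 54.21·151 + 57.01·462 + 28.91·80 = 36837.13.
Real growth = 36837.13/39835.51 − 1 = -0.0753.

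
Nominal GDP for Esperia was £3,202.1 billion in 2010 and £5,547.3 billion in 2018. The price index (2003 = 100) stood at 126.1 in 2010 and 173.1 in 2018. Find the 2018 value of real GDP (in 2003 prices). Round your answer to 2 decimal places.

Real GDP = Nominal / (price index/100) = 5547.3 / 1.731 = 3204.68.

£3,204.68 billion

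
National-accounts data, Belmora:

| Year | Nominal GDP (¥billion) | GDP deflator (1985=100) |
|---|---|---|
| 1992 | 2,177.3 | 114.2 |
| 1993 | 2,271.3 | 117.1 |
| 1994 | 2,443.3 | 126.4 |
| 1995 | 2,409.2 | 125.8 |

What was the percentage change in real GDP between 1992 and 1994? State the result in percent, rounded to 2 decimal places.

Real GDP 1992 = 2177.3/1.142 = 1906.57.
Real GDP 1994 = 2443.3/1.264 = 1932.99.
Change = 1932.99/1906.57 − 1 = 0.0139.

1.39%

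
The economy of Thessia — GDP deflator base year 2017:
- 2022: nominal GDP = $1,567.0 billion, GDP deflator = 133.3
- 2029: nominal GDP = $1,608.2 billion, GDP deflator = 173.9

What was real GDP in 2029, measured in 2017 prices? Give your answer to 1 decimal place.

Real GDP = Nominal / (GDP deflator/100) = 1608.2 / 1.739 = 924.78.

$924.8 billion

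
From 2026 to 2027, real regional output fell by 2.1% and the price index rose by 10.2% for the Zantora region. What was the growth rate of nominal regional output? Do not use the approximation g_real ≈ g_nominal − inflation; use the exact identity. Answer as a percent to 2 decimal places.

7.89%

(1 + g_nom) = (1 + g_real)(1 + π) = 0.9790 × 1.1020 = 1.07886.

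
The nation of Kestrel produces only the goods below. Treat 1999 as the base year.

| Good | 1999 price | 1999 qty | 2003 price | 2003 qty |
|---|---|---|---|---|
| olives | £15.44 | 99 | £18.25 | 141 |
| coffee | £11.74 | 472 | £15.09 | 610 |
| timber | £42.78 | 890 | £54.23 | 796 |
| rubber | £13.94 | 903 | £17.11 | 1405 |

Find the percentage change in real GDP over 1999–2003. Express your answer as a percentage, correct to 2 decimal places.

9.09%

Real GDP 1999 = Nominal GDP 1999 = 15.44·99 + 11.74·472 + 42.78·890 + 13.94·903 = 57731.86.
Real GDP 2003 (at 1999 prices) = 15.44·141 + 11.74·610 + 42.78·796 + 13.94·1405 = 62977.02.
Real growth = 62977.02/57731.86 − 1 = 0.0909.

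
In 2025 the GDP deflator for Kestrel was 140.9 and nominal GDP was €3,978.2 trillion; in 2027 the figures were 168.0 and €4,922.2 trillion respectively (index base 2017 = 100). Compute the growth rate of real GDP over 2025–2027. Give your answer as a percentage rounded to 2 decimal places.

Deflate each year: 2025 → 3978.2/1.409 = 2823.42; 2027 → 4922.2/1.680 = 2929.88.
So real GDP changed by 2929.88/2823.42 − 1 = 0.0377, i.e. 3.77%.

3.77%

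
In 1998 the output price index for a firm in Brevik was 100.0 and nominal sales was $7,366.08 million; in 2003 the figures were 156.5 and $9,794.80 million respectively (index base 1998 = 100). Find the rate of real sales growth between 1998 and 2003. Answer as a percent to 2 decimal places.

Real sales 1998 = 7366.08 / 1.000 = 7366.08.
Real sales 2003 = 9794.80 / 1.565 = 6258.66.
Real growth = 6258.66 / 7366.08 − 1 = -0.1503.

-15.03%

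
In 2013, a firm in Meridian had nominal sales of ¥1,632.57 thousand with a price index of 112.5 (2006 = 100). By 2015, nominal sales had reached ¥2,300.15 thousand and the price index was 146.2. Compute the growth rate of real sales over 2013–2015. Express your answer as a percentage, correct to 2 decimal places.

Real sales 2013 = 1632.57 / 1.125 = 1451.17.
Real sales 2015 = 2300.15 / 1.462 = 1573.29.
Real growth = 1573.29 / 1451.17 − 1 = 0.0842.

8.42%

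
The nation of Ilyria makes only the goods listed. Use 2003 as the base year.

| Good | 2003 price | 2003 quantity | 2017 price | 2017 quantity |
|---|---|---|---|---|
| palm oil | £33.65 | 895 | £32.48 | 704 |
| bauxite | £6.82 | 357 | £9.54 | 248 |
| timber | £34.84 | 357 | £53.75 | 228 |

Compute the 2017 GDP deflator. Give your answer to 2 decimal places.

Nominal GDP 2017 = 32.48·704 + 9.54·248 + 53.75·228 = 37486.84.
Real GDP 2017 (at 2003 prices) = 33.65·704 + 6.82·248 + 34.84·228 = 33324.48.
Deflator = Nominal/Real × 100 = 37486.84/33324.48 × 100 = 112.490.

112.49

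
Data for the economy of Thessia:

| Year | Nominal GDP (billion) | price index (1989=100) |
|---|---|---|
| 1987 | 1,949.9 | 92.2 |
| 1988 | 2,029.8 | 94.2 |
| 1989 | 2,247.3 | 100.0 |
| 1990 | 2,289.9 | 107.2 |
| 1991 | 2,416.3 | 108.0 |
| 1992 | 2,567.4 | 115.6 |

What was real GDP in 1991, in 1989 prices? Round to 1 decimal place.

Real GDP 1991 = 2416.3 / 1.080 = 2237.31.

2,237.3 billion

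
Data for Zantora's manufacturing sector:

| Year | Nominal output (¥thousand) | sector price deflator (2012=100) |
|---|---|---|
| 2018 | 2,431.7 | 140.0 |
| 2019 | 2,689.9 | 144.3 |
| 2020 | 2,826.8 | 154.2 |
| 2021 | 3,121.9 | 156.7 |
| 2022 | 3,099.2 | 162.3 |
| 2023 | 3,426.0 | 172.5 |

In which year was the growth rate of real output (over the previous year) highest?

2021

2019: real = 2689.9/1.443 = 1864.10; growth vs 2018 (1736.93) = 7.32%.
2020: real = 2826.8/1.542 = 1833.20; growth vs 2019 (1864.10) = -1.66%.
2021: real = 3121.9/1.567 = 1992.28; growth vs 2020 (1833.20) = 8.68%.
2022: real = 3099.2/1.623 = 1909.55; growth vs 2021 (1992.28) = -4.15%.
2023: real = 3426.0/1.725 = 1986.09; growth vs 2022 (1909.55) = 4.01%.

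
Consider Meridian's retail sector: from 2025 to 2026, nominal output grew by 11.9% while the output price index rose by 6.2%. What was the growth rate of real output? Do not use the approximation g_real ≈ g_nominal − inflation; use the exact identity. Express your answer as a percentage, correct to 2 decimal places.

5.37%

(1 + g_nom) = (1 + g_real)(1 + π), so g_real = 1.1190 / 1.0620 − 1 = 0.05367.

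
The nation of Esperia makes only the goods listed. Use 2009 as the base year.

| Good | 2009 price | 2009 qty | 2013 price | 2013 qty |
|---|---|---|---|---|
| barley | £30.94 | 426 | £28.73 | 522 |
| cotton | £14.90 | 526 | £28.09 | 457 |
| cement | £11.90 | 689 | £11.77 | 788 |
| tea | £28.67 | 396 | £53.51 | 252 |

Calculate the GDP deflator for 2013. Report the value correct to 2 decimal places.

Nominal GDP 2013 = 28.73·522 + 28.09·457 + 11.77·788 + 53.51·252 = 50593.47.
Real GDP 2013 (at 2009 prices) = 30.94·522 + 14.90·457 + 11.90·788 + 28.67·252 = 39562.02.
Deflator = Nominal/Real × 100 = 50593.47/39562.02 × 100 = 127.884.

127.88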